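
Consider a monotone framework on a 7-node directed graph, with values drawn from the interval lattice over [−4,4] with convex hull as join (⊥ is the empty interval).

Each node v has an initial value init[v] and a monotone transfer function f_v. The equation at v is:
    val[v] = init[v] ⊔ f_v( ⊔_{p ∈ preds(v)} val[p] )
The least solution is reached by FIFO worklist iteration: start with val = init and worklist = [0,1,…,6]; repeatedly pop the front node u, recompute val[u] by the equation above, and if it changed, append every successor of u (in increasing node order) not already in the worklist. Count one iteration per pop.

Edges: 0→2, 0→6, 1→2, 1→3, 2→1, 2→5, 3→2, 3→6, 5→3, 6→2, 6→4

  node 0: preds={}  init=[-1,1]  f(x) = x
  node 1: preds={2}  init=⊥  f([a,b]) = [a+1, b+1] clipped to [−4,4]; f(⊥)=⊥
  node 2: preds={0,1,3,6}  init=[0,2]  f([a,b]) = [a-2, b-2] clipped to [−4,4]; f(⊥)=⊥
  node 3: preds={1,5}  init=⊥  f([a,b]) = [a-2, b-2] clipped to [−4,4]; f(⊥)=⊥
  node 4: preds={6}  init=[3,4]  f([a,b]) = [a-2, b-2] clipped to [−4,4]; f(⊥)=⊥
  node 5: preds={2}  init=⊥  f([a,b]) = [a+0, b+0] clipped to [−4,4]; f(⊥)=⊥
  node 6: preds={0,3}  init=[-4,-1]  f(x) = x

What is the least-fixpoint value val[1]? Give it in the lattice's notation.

Trace (13 dequeues):
  [1] u=0 | in ⊥ | out [-1,1] | ==
  [2] u=1 | in [0,2] | out [1,3] | prev ⊥ | push {}
  [3] u=2 | in [-4,3] | out [-4,2] | prev [0,2] | push {1}
  [4] u=3 | in [1,3] | out [-1,1] | prev ⊥ | push {2}
  [5] u=4 | in [-4,-1] | out [-4,4] | prev [3,4] | push {}
  [6] u=5 | in [-4,2] | out [-4,2] | prev ⊥ | push {3}
  [7] u=6 | in [-1,1] | out [-4,1] | prev [-4,-1] | push {4}
  [8] u=1 | in [-4,2] | out [-3,3] | prev [1,3] | push {}
  [9] u=2 | in [-4,3] | out [-4,2] | ==
  [10] u=3 | in [-4,3] | out [-4,1] | prev [-1,1] | push {2,6}
  [11] u=4 | in [-4,1] | out [-4,4] | ==
  [12] u=2 | in [-4,3] | out [-4,2] | ==
  [13] u=6 | in [-4,1] | out [-4,1] | ==

Converged values:
  [0] [-1,1]
  [1] [-3,3]
  [2] [-4,2]
  [3] [-4,1]
  [4] [-4,4]
  [5] [-4,2]
  [6] [-4,1]

[-3,3]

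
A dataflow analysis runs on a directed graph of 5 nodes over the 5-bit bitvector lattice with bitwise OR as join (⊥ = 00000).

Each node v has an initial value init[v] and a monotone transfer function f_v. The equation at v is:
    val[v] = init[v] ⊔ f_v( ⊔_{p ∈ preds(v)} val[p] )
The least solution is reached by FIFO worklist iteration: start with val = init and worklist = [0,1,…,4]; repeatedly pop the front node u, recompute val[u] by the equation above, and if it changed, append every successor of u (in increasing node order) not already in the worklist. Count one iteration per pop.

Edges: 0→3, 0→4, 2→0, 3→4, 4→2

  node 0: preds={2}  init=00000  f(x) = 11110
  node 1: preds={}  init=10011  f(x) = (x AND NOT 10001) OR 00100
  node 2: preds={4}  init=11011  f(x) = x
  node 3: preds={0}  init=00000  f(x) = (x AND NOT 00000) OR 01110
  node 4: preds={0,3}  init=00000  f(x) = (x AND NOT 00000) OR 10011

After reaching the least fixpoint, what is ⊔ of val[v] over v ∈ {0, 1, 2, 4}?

11111

Trace (7 dequeues):
  [1] u=0 | in 11011 | out 11110 | prev 00000 | push {}
  [2] u=1 | in 00000 | out 10111 | prev 10011 | push {}
  [3] u=2 | in 00000 | out 11011 | ==
  [4] u=3 | in 11110 | out 11110 | prev 00000 | push {}
  [5] u=4 | in 11110 | out 11111 | prev 00000 | push {2}
  [6] u=2 | in 11111 | out 11111 | prev 11011 | push {0}
  [7] u=0 | in 11111 | out 11110 | ==

Converged values:
  [0] 11110
  [1] 10111
  [2] 11111
  [3] 11110
  [4] 11111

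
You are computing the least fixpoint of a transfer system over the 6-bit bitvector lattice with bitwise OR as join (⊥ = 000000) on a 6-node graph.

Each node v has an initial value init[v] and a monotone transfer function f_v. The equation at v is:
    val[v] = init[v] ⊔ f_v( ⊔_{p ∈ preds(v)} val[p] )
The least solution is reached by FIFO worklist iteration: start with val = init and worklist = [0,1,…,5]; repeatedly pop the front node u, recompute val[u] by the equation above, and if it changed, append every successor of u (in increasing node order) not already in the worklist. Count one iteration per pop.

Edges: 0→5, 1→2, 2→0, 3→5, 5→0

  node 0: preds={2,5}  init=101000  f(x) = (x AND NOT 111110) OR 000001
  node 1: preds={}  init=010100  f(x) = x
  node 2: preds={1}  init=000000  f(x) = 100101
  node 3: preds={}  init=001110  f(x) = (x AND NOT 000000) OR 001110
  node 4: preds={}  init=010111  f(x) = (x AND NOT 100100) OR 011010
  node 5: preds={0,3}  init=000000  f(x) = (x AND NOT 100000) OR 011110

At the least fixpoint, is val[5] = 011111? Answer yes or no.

yes

Trace (7 dequeues):
  [1] u=0 | in 000000 | out 101001 | prev 101000 | push {}
  [2] u=1 | in 000000 | out 010100 | ==
  [3] u=2 | in 010100 | out 100101 | prev 000000 | push {0}
  [4] u=3 | in 000000 | out 001110 | ==
  [5] u=4 | in 000000 | out 011111 | prev 010111 | push {}
  [6] u=5 | in 101111 | out 011111 | prev 000000 | push {}
  [7] u=0 | in 111111 | out 101001 | ==

Converged values:
  [0] 101001
  [1] 010100
  [2] 100101
  [3] 001110
  [4] 011111
  [5] 011111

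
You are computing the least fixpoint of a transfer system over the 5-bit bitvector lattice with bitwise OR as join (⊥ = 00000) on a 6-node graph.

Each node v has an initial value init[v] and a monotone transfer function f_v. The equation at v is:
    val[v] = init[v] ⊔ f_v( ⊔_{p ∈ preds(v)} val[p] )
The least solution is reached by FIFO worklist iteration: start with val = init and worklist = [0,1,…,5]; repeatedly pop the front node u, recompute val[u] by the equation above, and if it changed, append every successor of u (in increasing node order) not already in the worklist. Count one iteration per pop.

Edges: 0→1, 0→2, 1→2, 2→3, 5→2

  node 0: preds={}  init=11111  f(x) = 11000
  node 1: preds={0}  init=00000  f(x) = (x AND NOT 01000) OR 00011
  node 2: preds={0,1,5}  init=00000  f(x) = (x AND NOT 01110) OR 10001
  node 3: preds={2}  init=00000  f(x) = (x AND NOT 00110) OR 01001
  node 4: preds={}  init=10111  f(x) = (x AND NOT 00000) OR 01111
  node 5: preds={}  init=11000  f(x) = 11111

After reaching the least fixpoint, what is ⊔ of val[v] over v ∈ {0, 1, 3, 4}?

Worklist (7 pops):
  #1 pop 0: in=00000 → 11111 (no change)
  #2 pop 1: in=11111 → 10111 (was 00000); enqueue []
  #3 pop 2: in=11111 → 10001 (was 00000); enqueue []
  #4 pop 3: in=10001 → 11001 (was 00000); enqueue []
  #5 pop 4: in=00000 → 11111 (was 10111); enqueue []
  #6 pop 5: in=00000 → 11111 (was 11000); enqueue [2]
  #7 pop 2: in=11111 → 10001 (no change)

Fixpoint:
  val[0] = 11111
  val[1] = 10111
  val[2] = 10001
  val[3] = 11001
  val[4] = 11111
  val[5] = 11111

11111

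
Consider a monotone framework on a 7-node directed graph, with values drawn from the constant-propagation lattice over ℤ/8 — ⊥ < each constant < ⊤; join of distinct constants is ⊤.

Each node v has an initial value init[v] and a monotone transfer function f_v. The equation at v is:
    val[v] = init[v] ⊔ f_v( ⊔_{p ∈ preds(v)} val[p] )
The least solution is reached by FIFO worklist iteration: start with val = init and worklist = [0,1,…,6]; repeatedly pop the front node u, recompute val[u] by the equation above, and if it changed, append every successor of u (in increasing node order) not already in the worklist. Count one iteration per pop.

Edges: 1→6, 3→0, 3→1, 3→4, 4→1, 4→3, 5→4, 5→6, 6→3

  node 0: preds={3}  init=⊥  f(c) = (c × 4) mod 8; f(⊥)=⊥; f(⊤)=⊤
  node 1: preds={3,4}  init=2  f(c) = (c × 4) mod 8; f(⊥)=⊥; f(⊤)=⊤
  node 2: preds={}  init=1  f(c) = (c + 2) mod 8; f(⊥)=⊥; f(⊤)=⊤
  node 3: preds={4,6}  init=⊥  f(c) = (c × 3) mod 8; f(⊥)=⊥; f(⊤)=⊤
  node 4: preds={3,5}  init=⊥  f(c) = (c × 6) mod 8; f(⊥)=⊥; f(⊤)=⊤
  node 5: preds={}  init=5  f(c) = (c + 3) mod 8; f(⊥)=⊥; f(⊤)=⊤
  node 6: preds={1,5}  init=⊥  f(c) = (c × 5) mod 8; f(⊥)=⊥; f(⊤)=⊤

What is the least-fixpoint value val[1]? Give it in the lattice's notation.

Iteration log — 15 steps:
  step 1. node 0  ⊔preds=⊥  new=⊥  stable
  step 2. node 1  ⊔preds=⊥  new=2  stable
  step 3. node 2  ⊔preds=⊥  new=1  stable
  step 4. node 3  ⊔preds=⊥  new=⊥  stable
  step 5. node 4  ⊔preds=5  new=6  old=⊥  +wl: 1,3
  step 6. node 5  ⊔preds=⊥  new=5  stable
  step 7. node 6  ⊔preds=⊤  new=⊤  old=⊥  +wl: 
  step 8. node 1  ⊔preds=6  new=⊤  old=2  +wl: 6
  step 9. node 3  ⊔preds=⊤  new=⊤  old=⊥  +wl: 0,1,4
  step 10. node 6  ⊔preds=⊤  new=⊤  stable
  step 11. node 0  ⊔preds=⊤  new=⊤  old=⊥  +wl: 
  step 12. node 1  ⊔preds=⊤  new=⊤  stable
  step 13. node 4  ⊔preds=⊤  new=⊤  old=6  +wl: 1,3
  step 14. node 1  ⊔preds=⊤  new=⊤  stable
  step 15. node 3  ⊔preds=⊤  new=⊤  stable

Least fixpoint reached:
  node 0: ⊤
  node 1: ⊤
  node 2: 1
  node 3: ⊤
  node 4: ⊤
  node 5: 5
  node 6: ⊤

⊤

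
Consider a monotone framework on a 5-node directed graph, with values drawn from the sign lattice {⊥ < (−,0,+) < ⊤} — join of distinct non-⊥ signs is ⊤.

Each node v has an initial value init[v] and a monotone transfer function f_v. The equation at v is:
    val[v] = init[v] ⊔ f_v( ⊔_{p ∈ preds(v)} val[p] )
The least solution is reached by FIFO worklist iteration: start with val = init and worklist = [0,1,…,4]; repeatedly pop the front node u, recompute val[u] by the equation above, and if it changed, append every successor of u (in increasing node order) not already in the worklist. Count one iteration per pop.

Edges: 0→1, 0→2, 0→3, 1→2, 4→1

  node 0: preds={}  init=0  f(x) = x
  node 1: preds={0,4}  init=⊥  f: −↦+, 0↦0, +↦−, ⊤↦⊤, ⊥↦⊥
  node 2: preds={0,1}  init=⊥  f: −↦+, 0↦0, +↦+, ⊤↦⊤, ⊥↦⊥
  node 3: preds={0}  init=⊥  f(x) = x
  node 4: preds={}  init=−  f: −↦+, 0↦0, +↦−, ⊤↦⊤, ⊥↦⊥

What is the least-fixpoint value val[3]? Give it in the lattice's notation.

Worklist (5 pops):
  #1 pop 0: in=⊥ → 0 (no change)
  #2 pop 1: in=⊤ → ⊤ (was ⊥); enqueue []
  #3 pop 2: in=⊤ → ⊤ (was ⊥); enqueue []
  #4 pop 3: in=0 → 0 (was ⊥); enqueue []
  #5 pop 4: in=⊥ → − (no change)

Fixpoint:
  val[0] = 0
  val[1] = ⊤
  val[2] = ⊤
  val[3] = 0
  val[4] = −

0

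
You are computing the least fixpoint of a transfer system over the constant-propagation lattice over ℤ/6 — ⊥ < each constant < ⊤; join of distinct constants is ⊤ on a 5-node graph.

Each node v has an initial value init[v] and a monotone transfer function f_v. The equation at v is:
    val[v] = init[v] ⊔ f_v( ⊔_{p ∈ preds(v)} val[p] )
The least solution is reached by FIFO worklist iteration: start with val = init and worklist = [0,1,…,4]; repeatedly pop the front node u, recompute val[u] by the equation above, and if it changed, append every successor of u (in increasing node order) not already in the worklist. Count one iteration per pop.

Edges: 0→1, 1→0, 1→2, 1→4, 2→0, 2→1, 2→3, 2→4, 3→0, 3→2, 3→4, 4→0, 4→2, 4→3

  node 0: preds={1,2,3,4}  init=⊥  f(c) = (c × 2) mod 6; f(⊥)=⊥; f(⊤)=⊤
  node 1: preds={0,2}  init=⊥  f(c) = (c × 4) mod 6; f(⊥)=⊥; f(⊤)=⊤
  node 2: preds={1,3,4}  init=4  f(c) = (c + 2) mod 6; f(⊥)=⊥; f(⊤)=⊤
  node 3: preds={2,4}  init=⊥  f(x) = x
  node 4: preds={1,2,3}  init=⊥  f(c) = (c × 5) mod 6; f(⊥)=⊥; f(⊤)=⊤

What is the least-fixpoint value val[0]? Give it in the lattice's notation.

⊤

Worklist (9 pops):
  #1 pop 0: in=4 → 2 (was ⊥); enqueue []
  #2 pop 1: in=⊤ → ⊤ (was ⊥); enqueue [0]
  #3 pop 2: in=⊤ → ⊤ (was 4); enqueue [1]
  #4 pop 3: in=⊤ → ⊤ (was ⊥); enqueue [2]
  #5 pop 4: in=⊤ → ⊤ (was ⊥); enqueue [3]
  #6 pop 0: in=⊤ → ⊤ (was 2); enqueue []
  #7 pop 1: in=⊤ → ⊤ (no change)
  #8 pop 2: in=⊤ → ⊤ (no change)
  #9 pop 3: in=⊤ → ⊤ (no change)

Fixpoint:
  val[0] = ⊤
  val[1] = ⊤
  val[2] = ⊤
  val[3] = ⊤
  val[4] = ⊤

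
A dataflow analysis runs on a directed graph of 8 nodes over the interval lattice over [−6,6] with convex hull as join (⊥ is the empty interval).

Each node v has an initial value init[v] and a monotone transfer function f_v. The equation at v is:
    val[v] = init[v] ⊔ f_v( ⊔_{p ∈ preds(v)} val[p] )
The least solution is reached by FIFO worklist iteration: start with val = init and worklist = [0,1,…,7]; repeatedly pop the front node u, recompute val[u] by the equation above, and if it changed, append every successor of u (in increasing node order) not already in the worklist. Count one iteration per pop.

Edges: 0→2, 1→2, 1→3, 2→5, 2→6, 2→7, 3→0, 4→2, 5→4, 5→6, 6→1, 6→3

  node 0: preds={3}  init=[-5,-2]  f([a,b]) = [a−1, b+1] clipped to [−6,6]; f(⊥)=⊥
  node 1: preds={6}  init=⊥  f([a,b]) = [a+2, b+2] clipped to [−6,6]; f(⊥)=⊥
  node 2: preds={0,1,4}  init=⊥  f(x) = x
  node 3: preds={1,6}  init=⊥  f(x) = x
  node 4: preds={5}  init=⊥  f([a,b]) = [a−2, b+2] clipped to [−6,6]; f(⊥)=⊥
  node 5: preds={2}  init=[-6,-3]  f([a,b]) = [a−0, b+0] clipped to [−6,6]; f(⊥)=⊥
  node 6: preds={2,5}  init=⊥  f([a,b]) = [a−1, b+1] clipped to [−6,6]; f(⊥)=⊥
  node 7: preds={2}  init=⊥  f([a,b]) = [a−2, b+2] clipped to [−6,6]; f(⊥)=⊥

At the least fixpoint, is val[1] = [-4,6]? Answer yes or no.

yes

Trace (56 dequeues):
  [1] u=0 | in ⊥ | out [-5,-2] | ==
  [2] u=1 | in ⊥ | out ⊥ | ==
  [3] u=2 | in [-5,-2] | out [-5,-2] | prev ⊥ | push {}
  [4] u=3 | in ⊥ | out ⊥ | ==
  [5] u=4 | in [-6,-3] | out [-6,-1] | prev ⊥ | push {2}
  [6] u=5 | in [-5,-2] | out [-6,-2] | prev [-6,-3] | push {4}
  [7] u=6 | in [-6,-2] | out [-6,-1] | prev ⊥ | push {1,3}
  [8] u=7 | in [-5,-2] | out [-6,0] | prev ⊥ | push {}
  [9] u=2 | in [-6,-1] | out [-6,-1] | prev [-5,-2] | push {5,6,7}
  [10] u=4 | in [-6,-2] | out [-6,0] | prev [-6,-1] | push {2}
  [11] u=1 | in [-6,-1] | out [-4,1] | prev ⊥ | push {}
  [12] u=3 | in [-6,1] | out [-6,1] | prev ⊥ | push {0}
  [13] u=5 | in [-6,-1] | out [-6,-1] | prev [-6,-2] | push {4}
  [14] u=6 | in [-6,-1] | out [-6,0] | prev [-6,-1] | push {1,3}
  [15] u=7 | in [-6,-1] | out [-6,1] | prev [-6,0] | push {}
  [16] u=2 | in [-6,1] | out [-6,1] | prev [-6,-1] | push {5,6,7}
  [17] u=0 | in [-6,1] | out [-6,2] | prev [-5,-2] | push {2}
  [18] u=4 | in [-6,-1] | out [-6,1] | prev [-6,0] | push {}
  [19] u=1 | in [-6,0] | out [-4,2] | prev [-4,1] | push {}
  [20] u=3 | in [-6,2] | out [-6,2] | prev [-6,1] | push {0}
  [21] u=5 | in [-6,1] | out [-6,1] | prev [-6,-1] | push {4}
  [22] u=6 | in [-6,1] | out [-6,2] | prev [-6,0] | push {1,3}
  [23] u=7 | in [-6,1] | out [-6,3] | prev [-6,1] | push {}
  [24] u=2 | in [-6,2] | out [-6,2] | prev [-6,1] | push {5,6,7}
  [25] u=0 | in [-6,2] | out [-6,3] | prev [-6,2] | push {2}
  [26] u=4 | in [-6,1] | out [-6,3] | prev [-6,1] | push {}
  [27] u=1 | in [-6,2] | out [-4,4] | prev [-4,2] | push {}
  [28] u=3 | in [-6,4] | out [-6,4] | prev [-6,2] | push {0}
  [29] u=5 | in [-6,2] | out [-6,2] | prev [-6,1] | push {4}
  [30] u=6 | in [-6,2] | out [-6,3] | prev [-6,2] | push {1,3}
  [31] u=7 | in [-6,2] | out [-6,4] | prev [-6,3] | push {}
  [32] u=2 | in [-6,4] | out [-6,4] | prev [-6,2] | push {5,6,7}
  [33] u=0 | in [-6,4] | out [-6,5] | prev [-6,3] | push {2}
  [34] u=4 | in [-6,2] | out [-6,4] | prev [-6,3] | push {}
  [35] u=1 | in [-6,3] | out [-4,5] | prev [-4,4] | push {}
  [36] u=3 | in [-6,5] | out [-6,5] | prev [-6,4] | push {0}
  [37] u=5 | in [-6,4] | out [-6,4] | prev [-6,2] | push {4}
  [38] u=6 | in [-6,4] | out [-6,5] | prev [-6,3] | push {1,3}
  [39] u=7 | in [-6,4] | out [-6,6] | prev [-6,4] | push {}
  [40] u=2 | in [-6,5] | out [-6,5] | prev [-6,4] | push {5,6,7}
  [41] u=0 | in [-6,5] | out [-6,6] | prev [-6,5] | push {2}
  [42] u=4 | in [-6,4] | out [-6,6] | prev [-6,4] | push {}
  [43] u=1 | in [-6,5] | out [-4,6] | prev [-4,5] | push {}
  [44] u=3 | in [-6,6] | out [-6,6] | prev [-6,5] | push {0}
  [45] u=5 | in [-6,5] | out [-6,5] | prev [-6,4] | push {4}
  [46] u=6 | in [-6,5] | out [-6,6] | prev [-6,5] | push {1,3}
  [47] u=7 | in [-6,5] | out [-6,6] | ==
  [48] u=2 | in [-6,6] | out [-6,6] | prev [-6,5] | push {5,6,7}
  [49] u=0 | in [-6,6] | out [-6,6] | ==
  [50] u=4 | in [-6,5] | out [-6,6] | ==
  [51] u=1 | in [-6,6] | out [-4,6] | ==
  [52] u=3 | in [-6,6] | out [-6,6] | ==
  [53] u=5 | in [-6,6] | out [-6,6] | prev [-6,5] | push {4}
  [54] u=6 | in [-6,6] | out [-6,6] | ==
  [55] u=7 | in [-6,6] | out [-6,6] | ==
  [56] u=4 | in [-6,6] | out [-6,6] | ==

Converged values:
  [0] [-6,6]
  [1] [-4,6]
  [2] [-6,6]
  [3] [-6,6]
  [4] [-6,6]
  [5] [-6,6]
  [6] [-6,6]
  [7] [-6,6]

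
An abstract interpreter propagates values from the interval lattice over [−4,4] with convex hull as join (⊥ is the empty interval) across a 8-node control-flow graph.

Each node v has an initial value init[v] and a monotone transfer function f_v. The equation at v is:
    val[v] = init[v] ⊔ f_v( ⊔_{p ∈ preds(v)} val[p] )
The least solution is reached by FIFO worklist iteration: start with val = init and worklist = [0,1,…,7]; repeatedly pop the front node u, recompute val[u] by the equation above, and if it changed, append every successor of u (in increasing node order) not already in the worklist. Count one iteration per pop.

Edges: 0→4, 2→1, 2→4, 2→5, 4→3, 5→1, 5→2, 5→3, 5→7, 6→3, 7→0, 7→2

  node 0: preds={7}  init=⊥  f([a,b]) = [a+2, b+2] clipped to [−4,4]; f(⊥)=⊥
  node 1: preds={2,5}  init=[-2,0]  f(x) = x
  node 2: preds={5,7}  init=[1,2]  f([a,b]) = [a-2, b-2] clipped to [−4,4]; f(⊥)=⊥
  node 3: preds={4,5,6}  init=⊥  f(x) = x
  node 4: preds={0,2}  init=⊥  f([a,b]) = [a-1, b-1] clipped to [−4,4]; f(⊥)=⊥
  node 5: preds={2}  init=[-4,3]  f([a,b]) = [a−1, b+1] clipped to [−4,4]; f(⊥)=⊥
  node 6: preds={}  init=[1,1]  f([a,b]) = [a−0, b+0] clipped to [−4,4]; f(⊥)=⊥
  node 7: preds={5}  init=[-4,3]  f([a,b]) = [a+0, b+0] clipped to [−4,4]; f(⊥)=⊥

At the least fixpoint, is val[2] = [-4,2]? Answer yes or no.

yes

Trace (10 dequeues):
  [1] u=0 | in [-4,3] | out [-2,4] | prev ⊥ | push {}
  [2] u=1 | in [-4,3] | out [-4,3] | prev [-2,0] | push {}
  [3] u=2 | in [-4,3] | out [-4,2] | prev [1,2] | push {1}
  [4] u=3 | in [-4,3] | out [-4,3] | prev ⊥ | push {}
  [5] u=4 | in [-4,4] | out [-4,3] | prev ⊥ | push {3}
  [6] u=5 | in [-4,2] | out [-4,3] | ==
  [7] u=6 | in ⊥ | out [1,1] | ==
  [8] u=7 | in [-4,3] | out [-4,3] | ==
  [9] u=1 | in [-4,3] | out [-4,3] | ==
  [10] u=3 | in [-4,3] | out [-4,3] | ==

Converged values:
  [0] [-2,4]
  [1] [-4,3]
  [2] [-4,2]
  [3] [-4,3]
  [4] [-4,3]
  [5] [-4,3]
  [6] [1,1]
  [7] [-4,3]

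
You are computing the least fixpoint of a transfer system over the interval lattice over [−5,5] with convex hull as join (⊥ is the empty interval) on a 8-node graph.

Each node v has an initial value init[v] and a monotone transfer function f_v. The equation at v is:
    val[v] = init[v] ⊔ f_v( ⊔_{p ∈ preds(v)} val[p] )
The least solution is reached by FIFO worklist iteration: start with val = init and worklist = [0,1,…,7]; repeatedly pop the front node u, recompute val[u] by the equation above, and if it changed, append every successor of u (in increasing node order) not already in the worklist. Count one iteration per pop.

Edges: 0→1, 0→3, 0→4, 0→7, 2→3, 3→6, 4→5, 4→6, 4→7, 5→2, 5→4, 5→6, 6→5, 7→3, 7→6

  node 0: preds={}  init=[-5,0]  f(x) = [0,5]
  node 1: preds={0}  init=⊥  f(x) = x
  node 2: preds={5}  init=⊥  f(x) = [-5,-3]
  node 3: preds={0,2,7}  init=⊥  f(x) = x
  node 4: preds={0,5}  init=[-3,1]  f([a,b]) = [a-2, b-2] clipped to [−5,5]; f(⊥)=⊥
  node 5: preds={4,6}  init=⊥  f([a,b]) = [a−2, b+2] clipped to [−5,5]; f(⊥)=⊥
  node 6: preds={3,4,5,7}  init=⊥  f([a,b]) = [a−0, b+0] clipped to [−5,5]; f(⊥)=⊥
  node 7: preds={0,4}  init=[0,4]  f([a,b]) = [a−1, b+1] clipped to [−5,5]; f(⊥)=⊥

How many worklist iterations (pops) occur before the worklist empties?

Iteration log — 13 steps:
  step 1. node 0  ⊔preds=⊥  new=[-5,5]  old=[-5,0]  +wl: 
  step 2. node 1  ⊔preds=[-5,5]  new=[-5,5]  old=⊥  +wl: 
  step 3. node 2  ⊔preds=⊥  new=[-5,-3]  old=⊥  +wl: 
  step 4. node 3  ⊔preds=[-5,5]  new=[-5,5]  old=⊥  +wl: 
  step 5. node 4  ⊔preds=[-5,5]  new=[-5,3]  old=[-3,1]  +wl: 
  step 6. node 5  ⊔preds=[-5,3]  new=[-5,5]  old=⊥  +wl: 2,4
  step 7. node 6  ⊔preds=[-5,5]  new=[-5,5]  old=⊥  +wl: 5
  step 8. node 7  ⊔preds=[-5,5]  new=[-5,5]  old=[0,4]  +wl: 3,6
  step 9. node 2  ⊔preds=[-5,5]  new=[-5,-3]  stable
  step 10. node 4  ⊔preds=[-5,5]  new=[-5,3]  stable
  step 11. node 5  ⊔preds=[-5,5]  new=[-5,5]  stable
  step 12. node 3  ⊔preds=[-5,5]  new=[-5,5]  stable
  step 13. node 6  ⊔preds=[-5,5]  new=[-5,5]  stable

Least fixpoint reached:
  node 0: [-5,5]
  node 1: [-5,5]
  node 2: [-5,-3]
  node 3: [-5,5]
  node 4: [-5,3]
  node 5: [-5,5]
  node 6: [-5,5]
  node 7: [-5,5]

13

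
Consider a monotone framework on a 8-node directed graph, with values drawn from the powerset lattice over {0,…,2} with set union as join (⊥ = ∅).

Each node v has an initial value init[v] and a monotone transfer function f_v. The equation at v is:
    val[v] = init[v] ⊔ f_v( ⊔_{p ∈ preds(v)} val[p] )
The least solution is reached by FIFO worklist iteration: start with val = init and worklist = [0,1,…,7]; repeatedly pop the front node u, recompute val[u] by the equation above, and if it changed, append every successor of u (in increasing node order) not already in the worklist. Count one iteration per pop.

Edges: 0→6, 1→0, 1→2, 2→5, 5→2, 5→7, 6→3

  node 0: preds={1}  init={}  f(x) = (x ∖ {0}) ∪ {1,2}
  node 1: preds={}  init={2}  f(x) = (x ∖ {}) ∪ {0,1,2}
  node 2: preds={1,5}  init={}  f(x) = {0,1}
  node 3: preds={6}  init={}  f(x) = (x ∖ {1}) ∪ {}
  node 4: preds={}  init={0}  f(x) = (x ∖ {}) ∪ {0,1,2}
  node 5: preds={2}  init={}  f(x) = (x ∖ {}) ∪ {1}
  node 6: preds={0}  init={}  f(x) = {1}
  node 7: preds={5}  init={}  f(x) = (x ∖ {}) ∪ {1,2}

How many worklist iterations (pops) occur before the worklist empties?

Worklist (11 pops):
  #1 pop 0: in={2} → {1,2} (was {}); enqueue []
  #2 pop 1: in={} → {0,1,2} (was {2}); enqueue [0]
  #3 pop 2: in={0,1,2} → {0,1} (was {}); enqueue []
  #4 pop 3: in={} → {} (no change)
  #5 pop 4: in={} → {0,1,2} (was {0}); enqueue []
  #6 pop 5: in={0,1} → {0,1} (was {}); enqueue [2]
  #7 pop 6: in={1,2} → {1} (was {}); enqueue [3]
  #8 pop 7: in={0,1} → {0,1,2} (was {}); enqueue []
  #9 pop 0: in={0,1,2} → {1,2} (no change)
  #10 pop 2: in={0,1,2} → {0,1} (no change)
  #11 pop 3: in={1} → {} (no change)

Fixpoint:
  val[0] = {1,2}
  val[1] = {0,1,2}
  val[2] = {0,1}
  val[3] = {}
  val[4] = {0,1,2}
  val[5] = {0,1}
  val[6] = {1}
  val[7] = {0,1,2}

11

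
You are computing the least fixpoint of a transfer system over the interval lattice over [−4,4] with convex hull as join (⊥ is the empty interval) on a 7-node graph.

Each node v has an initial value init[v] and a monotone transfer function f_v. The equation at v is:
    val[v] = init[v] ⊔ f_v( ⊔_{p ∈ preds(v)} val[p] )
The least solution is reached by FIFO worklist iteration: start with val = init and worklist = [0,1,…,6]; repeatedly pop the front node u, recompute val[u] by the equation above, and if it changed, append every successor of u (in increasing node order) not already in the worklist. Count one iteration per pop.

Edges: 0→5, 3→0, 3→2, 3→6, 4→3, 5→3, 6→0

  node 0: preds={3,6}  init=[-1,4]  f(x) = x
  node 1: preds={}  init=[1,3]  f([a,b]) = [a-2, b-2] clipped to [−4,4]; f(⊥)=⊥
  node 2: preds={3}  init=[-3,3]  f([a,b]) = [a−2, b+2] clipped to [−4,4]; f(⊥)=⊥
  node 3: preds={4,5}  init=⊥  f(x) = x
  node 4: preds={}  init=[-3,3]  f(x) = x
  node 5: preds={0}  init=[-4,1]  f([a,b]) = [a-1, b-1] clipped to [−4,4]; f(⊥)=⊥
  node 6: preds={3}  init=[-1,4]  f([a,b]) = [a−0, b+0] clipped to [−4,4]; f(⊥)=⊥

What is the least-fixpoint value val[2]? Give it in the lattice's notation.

[-4,4]

Trace (11 dequeues):
  [1] u=0 | in [-1,4] | out [-1,4] | ==
  [2] u=1 | in ⊥ | out [1,3] | ==
  [3] u=2 | in ⊥ | out [-3,3] | ==
  [4] u=3 | in [-4,3] | out [-4,3] | prev ⊥ | push {0,2}
  [5] u=4 | in ⊥ | out [-3,3] | ==
  [6] u=5 | in [-1,4] | out [-4,3] | prev [-4,1] | push {3}
  [7] u=6 | in [-4,3] | out [-4,4] | prev [-1,4] | push {}
  [8] u=0 | in [-4,4] | out [-4,4] | prev [-1,4] | push {5}
  [9] u=2 | in [-4,3] | out [-4,4] | prev [-3,3] | push {}
  [10] u=3 | in [-4,3] | out [-4,3] | ==
  [11] u=5 | in [-4,4] | out [-4,3] | ==

Converged values:
  [0] [-4,4]
  [1] [1,3]
  [2] [-4,4]
  [3] [-4,3]
  [4] [-3,3]
  [5] [-4,3]
  [6] [-4,4]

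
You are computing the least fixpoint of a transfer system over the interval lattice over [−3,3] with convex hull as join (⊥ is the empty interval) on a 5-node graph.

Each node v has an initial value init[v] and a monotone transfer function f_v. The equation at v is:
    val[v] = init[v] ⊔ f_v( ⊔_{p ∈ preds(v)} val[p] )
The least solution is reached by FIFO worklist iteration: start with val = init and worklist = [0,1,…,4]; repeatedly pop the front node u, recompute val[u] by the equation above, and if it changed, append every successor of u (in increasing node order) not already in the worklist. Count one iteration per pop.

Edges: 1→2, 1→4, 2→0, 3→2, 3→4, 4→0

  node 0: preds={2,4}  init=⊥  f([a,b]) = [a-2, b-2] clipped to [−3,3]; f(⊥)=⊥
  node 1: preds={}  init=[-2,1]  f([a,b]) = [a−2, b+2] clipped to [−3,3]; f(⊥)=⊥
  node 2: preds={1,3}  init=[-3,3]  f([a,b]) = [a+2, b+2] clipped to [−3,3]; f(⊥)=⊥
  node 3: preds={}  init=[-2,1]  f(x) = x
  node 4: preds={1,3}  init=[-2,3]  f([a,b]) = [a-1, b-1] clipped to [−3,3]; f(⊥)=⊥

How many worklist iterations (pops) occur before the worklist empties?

6

Trace (6 dequeues):
  [1] u=0 | in [-3,3] | out [-3,1] | prev ⊥ | push {}
  [2] u=1 | in ⊥ | out [-2,1] | ==
  [3] u=2 | in [-2,1] | out [-3,3] | ==
  [4] u=3 | in ⊥ | out [-2,1] | ==
  [5] u=4 | in [-2,1] | out [-3,3] | prev [-2,3] | push {0}
  [6] u=0 | in [-3,3] | out [-3,1] | ==

Converged values:
  [0] [-3,1]
  [1] [-2,1]
  [2] [-3,3]
  [3] [-2,1]
  [4] [-3,3]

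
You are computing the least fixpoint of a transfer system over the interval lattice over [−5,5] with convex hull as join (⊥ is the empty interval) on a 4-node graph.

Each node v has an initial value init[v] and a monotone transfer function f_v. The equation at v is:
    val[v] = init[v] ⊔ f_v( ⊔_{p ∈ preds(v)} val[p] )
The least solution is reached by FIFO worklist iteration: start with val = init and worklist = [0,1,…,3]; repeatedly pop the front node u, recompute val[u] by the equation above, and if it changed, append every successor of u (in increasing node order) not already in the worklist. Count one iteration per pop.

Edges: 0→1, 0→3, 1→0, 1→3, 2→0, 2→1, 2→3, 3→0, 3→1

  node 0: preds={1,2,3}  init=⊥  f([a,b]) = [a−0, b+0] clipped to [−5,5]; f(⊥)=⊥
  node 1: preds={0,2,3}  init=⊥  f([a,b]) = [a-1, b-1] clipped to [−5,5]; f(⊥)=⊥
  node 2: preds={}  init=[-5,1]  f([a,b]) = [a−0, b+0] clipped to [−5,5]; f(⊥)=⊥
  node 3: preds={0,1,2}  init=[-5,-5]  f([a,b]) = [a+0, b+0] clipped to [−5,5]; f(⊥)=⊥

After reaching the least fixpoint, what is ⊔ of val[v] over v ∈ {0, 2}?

[-5,1]

Iteration log — 6 steps:
  step 1. node 0  ⊔preds=[-5,1]  new=[-5,1]  old=⊥  +wl: 
  step 2. node 1  ⊔preds=[-5,1]  new=[-5,0]  old=⊥  +wl: 0
  step 3. node 2  ⊔preds=⊥  new=[-5,1]  stable
  step 4. node 3  ⊔preds=[-5,1]  new=[-5,1]  old=[-5,-5]  +wl: 1
  step 5. node 0  ⊔preds=[-5,1]  new=[-5,1]  stable
  step 6. node 1  ⊔preds=[-5,1]  new=[-5,0]  stable

Least fixpoint reached:
  node 0: [-5,1]
  node 1: [-5,0]
  node 2: [-5,1]
  node 3: [-5,1]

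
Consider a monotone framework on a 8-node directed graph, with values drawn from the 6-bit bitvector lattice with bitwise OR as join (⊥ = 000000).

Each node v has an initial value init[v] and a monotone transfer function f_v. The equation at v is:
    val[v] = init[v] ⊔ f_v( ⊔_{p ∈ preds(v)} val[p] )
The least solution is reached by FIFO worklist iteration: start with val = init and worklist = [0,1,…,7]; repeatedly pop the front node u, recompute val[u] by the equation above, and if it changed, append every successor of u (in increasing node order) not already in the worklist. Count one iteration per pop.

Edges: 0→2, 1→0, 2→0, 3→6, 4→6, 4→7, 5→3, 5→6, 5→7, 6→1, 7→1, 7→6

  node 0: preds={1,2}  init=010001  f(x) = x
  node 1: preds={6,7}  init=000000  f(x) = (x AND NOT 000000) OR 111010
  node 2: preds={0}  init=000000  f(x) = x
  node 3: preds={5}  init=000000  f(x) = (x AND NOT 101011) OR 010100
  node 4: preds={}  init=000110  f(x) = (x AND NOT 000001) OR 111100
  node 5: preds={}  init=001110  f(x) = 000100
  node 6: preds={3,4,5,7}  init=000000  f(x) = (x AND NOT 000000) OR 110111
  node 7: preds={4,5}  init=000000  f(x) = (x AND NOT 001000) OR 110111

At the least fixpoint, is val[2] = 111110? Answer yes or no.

no

Iteration log — 15 steps:
  step 1. node 0  ⊔preds=000000  new=010001  stable
  step 2. node 1  ⊔preds=000000  new=111010  old=000000  +wl: 0
  step 3. node 2  ⊔preds=010001  new=010001  old=000000  +wl: 
  step 4. node 3  ⊔preds=001110  new=010100  old=000000  +wl: 
  step 5. node 4  ⊔preds=000000  new=111110  old=000110  +wl: 
  step 6. node 5  ⊔preds=000000  new=001110  stable
  step 7. node 6  ⊔preds=111110  new=111111  old=000000  +wl: 1
  step 8. node 7  ⊔preds=111110  new=110111  old=000000  +wl: 6
  step 9. node 0  ⊔preds=111011  new=111011  old=010001  +wl: 2
  step 10. node 1  ⊔preds=111111  new=111111  old=111010  +wl: 0
  step 11. node 6  ⊔preds=111111  new=111111  stable
  step 12. node 2  ⊔preds=111011  new=111011  old=010001  +wl: 
  step 13. node 0  ⊔preds=111111  new=111111  old=111011  +wl: 2
  step 14. node 2  ⊔preds=111111  new=111111  old=111011  +wl: 0
  step 15. node 0  ⊔preds=111111  new=111111  stable

Least fixpoint reached:
  node 0: 111111
  node 1: 111111
  node 2: 111111
  node 3: 010100
  node 4: 111110
  node 5: 001110
  node 6: 111111
  node 7: 110111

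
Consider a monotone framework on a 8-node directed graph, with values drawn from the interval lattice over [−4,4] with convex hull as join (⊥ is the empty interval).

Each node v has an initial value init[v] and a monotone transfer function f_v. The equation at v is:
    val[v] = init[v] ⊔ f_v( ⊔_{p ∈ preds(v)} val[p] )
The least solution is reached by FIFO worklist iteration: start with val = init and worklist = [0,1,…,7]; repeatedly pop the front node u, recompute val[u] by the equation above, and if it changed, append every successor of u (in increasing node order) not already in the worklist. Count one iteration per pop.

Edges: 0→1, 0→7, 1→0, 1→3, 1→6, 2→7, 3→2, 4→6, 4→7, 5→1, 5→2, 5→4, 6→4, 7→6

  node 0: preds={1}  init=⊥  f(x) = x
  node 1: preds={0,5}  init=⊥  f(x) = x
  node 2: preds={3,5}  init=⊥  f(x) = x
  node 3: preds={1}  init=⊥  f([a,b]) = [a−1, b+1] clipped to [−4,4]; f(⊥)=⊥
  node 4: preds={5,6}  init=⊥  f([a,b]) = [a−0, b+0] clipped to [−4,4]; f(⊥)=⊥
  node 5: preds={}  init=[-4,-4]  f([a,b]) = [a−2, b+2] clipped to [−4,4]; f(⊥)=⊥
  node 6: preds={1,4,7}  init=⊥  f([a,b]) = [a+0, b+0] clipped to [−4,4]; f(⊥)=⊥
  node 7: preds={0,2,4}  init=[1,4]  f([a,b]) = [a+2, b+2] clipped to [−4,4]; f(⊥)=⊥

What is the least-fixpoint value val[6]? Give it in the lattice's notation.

Worklist (14 pops):
  #1 pop 0: in=⊥ → ⊥ (no change)
  #2 pop 1: in=[-4,-4] → [-4,-4] (was ⊥); enqueue [0]
  #3 pop 2: in=[-4,-4] → [-4,-4] (was ⊥); enqueue []
  #4 pop 3: in=[-4,-4] → [-4,-3] (was ⊥); enqueue [2]
  #5 pop 4: in=[-4,-4] → [-4,-4] (was ⊥); enqueue []
  #6 pop 5: in=⊥ → [-4,-4] (no change)
  #7 pop 6: in=[-4,4] → [-4,4] (was ⊥); enqueue [4]
  #8 pop 7: in=[-4,-4] → [-2,4] (was [1,4]); enqueue [6]
  #9 pop 0: in=[-4,-4] → [-4,-4] (was ⊥); enqueue [1,7]
  #10 pop 2: in=[-4,-3] → [-4,-3] (was [-4,-4]); enqueue []
  #11 pop 4: in=[-4,4] → [-4,4] (was [-4,-4]); enqueue []
  #12 pop 6: in=[-4,4] → [-4,4] (no change)
  #13 pop 1: in=[-4,-4] → [-4,-4] (no change)
  #14 pop 7: in=[-4,4] → [-2,4] (no change)

Fixpoint:
  val[0] = [-4,-4]
  val[1] = [-4,-4]
  val[2] = [-4,-3]
  val[3] = [-4,-3]
  val[4] = [-4,4]
  val[5] = [-4,-4]
  val[6] = [-4,4]
  val[7] = [-2,4]

[-4,4]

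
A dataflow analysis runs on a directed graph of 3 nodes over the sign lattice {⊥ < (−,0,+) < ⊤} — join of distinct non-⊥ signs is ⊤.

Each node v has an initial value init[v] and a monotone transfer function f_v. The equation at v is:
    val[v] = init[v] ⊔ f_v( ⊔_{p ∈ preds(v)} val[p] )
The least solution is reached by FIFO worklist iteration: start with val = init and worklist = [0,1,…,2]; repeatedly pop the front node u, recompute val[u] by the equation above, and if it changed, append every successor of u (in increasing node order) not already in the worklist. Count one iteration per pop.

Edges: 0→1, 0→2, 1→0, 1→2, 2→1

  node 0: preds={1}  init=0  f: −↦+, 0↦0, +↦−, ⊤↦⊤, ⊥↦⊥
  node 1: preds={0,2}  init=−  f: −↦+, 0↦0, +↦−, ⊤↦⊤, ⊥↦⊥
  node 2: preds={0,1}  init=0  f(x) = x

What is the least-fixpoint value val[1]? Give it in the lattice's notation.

Iteration log — 5 steps:
  step 1. node 0  ⊔preds=−  new=⊤  old=0  +wl: 
  step 2. node 1  ⊔preds=⊤  new=⊤  old=−  +wl: 0
  step 3. node 2  ⊔preds=⊤  new=⊤  old=0  +wl: 1
  step 4. node 0  ⊔preds=⊤  new=⊤  stable
  step 5. node 1  ⊔preds=⊤  new=⊤  stable

Least fixpoint reached:
  node 0: ⊤
  node 1: ⊤
  node 2: ⊤

⊤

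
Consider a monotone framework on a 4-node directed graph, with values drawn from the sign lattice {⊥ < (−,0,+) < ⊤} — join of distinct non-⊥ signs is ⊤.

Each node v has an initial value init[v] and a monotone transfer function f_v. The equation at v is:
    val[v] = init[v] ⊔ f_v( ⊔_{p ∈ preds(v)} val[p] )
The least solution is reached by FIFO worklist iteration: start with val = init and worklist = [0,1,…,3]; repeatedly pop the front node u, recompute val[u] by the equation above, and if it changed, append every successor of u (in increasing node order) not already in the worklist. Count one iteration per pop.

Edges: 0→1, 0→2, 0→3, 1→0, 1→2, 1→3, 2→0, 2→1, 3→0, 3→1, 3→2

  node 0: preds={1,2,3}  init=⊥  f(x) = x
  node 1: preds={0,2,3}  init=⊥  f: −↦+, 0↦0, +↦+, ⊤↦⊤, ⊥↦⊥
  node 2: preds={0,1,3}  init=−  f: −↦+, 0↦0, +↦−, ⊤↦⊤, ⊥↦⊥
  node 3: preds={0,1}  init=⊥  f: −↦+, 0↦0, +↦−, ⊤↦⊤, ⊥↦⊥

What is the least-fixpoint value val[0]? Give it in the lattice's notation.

Worklist (9 pops):
  #1 pop 0: in=− → − (was ⊥); enqueue []
  #2 pop 1: in=− → + (was ⊥); enqueue [0]
  #3 pop 2: in=⊤ → ⊤ (was −); enqueue [1]
  #4 pop 3: in=⊤ → ⊤ (was ⊥); enqueue [2]
  #5 pop 0: in=⊤ → ⊤ (was −); enqueue [3]
  #6 pop 1: in=⊤ → ⊤ (was +); enqueue [0]
  #7 pop 2: in=⊤ → ⊤ (no change)
  #8 pop 3: in=⊤ → ⊤ (no change)
  #9 pop 0: in=⊤ → ⊤ (no change)

Fixpoint:
  val[0] = ⊤
  val[1] = ⊤
  val[2] = ⊤
  val[3] = ⊤

⊤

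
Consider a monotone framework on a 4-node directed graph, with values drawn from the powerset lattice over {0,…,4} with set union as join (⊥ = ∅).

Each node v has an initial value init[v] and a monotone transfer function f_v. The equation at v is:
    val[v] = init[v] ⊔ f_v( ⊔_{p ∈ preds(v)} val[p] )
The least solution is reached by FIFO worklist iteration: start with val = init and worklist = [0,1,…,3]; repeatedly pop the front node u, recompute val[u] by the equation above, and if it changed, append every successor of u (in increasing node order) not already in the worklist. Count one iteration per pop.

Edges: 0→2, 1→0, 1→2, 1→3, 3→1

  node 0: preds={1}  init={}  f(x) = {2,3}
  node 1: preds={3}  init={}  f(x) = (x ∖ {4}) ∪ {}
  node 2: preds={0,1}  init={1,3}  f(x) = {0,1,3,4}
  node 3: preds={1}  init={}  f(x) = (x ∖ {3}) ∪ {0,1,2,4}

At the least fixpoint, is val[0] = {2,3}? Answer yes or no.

yes

Trace (8 dequeues):
  [1] u=0 | in {} | out {2,3} | prev {} | push {}
  [2] u=1 | in {} | out {} | ==
  [3] u=2 | in {2,3} | out {0,1,3,4} | prev {1,3} | push {}
  [4] u=3 | in {} | out {0,1,2,4} | prev {} | push {1}
  [5] u=1 | in {0,1,2,4} | out {0,1,2} | prev {} | push {0,2,3}
  [6] u=0 | in {0,1,2} | out {2,3} | ==
  [7] u=2 | in {0,1,2,3} | out {0,1,3,4} | ==
  [8] u=3 | in {0,1,2} | out {0,1,2,4} | ==

Converged values:
  [0] {2,3}
  [1] {0,1,2}
  [2] {0,1,3,4}
  [3] {0,1,2,4}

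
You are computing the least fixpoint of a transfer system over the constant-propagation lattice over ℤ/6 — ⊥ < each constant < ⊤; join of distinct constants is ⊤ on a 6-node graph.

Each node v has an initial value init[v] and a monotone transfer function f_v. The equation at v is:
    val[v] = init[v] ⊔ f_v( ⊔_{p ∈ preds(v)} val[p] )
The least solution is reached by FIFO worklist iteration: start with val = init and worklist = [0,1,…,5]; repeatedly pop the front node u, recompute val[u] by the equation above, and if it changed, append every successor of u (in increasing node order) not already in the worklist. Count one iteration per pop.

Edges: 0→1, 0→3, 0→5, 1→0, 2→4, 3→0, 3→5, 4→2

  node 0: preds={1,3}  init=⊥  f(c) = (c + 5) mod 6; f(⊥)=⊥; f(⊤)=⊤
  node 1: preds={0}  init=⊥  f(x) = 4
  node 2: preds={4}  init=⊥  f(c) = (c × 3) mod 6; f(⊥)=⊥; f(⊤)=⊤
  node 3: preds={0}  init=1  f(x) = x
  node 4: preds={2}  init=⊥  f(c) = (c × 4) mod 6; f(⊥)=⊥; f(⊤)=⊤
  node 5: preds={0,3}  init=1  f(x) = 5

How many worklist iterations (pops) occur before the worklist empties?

Worklist (10 pops):
  #1 pop 0: in=1 → 0 (was ⊥); enqueue []
  #2 pop 1: in=0 → 4 (was ⊥); enqueue [0]
  #3 pop 2: in=⊥ → ⊥ (no change)
  #4 pop 3: in=0 → ⊤ (was 1); enqueue []
  #5 pop 4: in=⊥ → ⊥ (no change)
  #6 pop 5: in=⊤ → ⊤ (was 1); enqueue []
  #7 pop 0: in=⊤ → ⊤ (was 0); enqueue [1,3,5]
  #8 pop 1: in=⊤ → 4 (no change)
  #9 pop 3: in=⊤ → ⊤ (no change)
  #10 pop 5: in=⊤ → ⊤ (no change)

Fixpoint:
  val[0] = ⊤
  val[1] = 4
  val[2] = ⊥
  val[3] = ⊤
  val[4] = ⊥
  val[5] = ⊤

10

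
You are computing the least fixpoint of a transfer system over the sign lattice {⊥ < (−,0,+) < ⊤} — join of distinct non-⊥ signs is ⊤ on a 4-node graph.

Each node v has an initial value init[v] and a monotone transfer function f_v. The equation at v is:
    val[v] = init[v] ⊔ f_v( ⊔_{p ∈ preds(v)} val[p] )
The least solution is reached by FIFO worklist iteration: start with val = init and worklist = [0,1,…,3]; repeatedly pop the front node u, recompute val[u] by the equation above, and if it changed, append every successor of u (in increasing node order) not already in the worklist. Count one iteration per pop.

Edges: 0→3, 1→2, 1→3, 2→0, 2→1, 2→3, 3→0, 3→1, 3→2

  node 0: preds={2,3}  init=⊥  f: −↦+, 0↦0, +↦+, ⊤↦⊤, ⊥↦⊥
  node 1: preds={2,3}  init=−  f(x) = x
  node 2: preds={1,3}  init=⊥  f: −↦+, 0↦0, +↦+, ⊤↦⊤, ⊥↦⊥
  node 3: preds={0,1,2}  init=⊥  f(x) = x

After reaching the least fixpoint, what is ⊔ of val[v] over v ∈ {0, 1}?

⊤

Iteration log — 10 steps:
  step 1. node 0  ⊔preds=⊥  new=⊥  stable
  step 2. node 1  ⊔preds=⊥  new=−  stable
  step 3. node 2  ⊔preds=−  new=+  old=⊥  +wl: 0,1
  step 4. node 3  ⊔preds=⊤  new=⊤  old=⊥  +wl: 2
  step 5. node 0  ⊔preds=⊤  new=⊤  old=⊥  +wl: 3
  step 6. node 1  ⊔preds=⊤  new=⊤  old=−  +wl: 
  step 7. node 2  ⊔preds=⊤  new=⊤  old=+  +wl: 0,1
  step 8. node 3  ⊔preds=⊤  new=⊤  stable
  step 9. node 0  ⊔preds=⊤  new=⊤  stable
  step 10. node 1  ⊔preds=⊤  new=⊤  stable

Least fixpoint reached:
  node 0: ⊤
  node 1: ⊤
  node 2: ⊤
  node 3: ⊤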